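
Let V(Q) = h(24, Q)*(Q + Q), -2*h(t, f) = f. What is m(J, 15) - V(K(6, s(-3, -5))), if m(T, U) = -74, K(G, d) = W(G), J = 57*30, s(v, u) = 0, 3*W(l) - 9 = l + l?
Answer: -25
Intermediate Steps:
W(l) = 3 + 2*l/3 (W(l) = 3 + (l + l)/3 = 3 + (2*l)/3 = 3 + 2*l/3)
h(t, f) = -f/2
J = 1710
K(G, d) = 3 + 2*G/3
V(Q) = -Q² (V(Q) = (-Q/2)*(Q + Q) = (-Q/2)*(2*Q) = -Q²)
m(J, 15) - V(K(6, s(-3, -5))) = -74 - (-1)*(3 + (⅔)*6)² = -74 - (-1)*(3 + 4)² = -74 - (-1)*7² = -74 - (-1)*49 = -74 - 1*(-49) = -74 + 49 = -25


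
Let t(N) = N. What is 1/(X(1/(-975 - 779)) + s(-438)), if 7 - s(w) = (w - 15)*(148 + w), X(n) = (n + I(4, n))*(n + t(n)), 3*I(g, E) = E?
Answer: -2307387/303105278479 ≈ -7.6125e-6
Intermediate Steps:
I(g, E) = E/3
X(n) = 8*n²/3 (X(n) = (n + n/3)*(n + n) = (4*n/3)*(2*n) = 8*n²/3)
s(w) = 7 - (-15 + w)*(148 + w) (s(w) = 7 - (w - 15)*(148 + w) = 7 - (-15 + w)*(148 + w))
1/(X(1/(-975 - 779)) + s(-438)) = 1/(8*(1/(-975 - 779))²/3 + (2227 - 1*(-438)² - 133*(-438))) = 1/(8*(1/(-1754))²/3 + (2227 - 1*191844 + 58254)) = 1/(8*(-1/1754)²/3 + (2227 - 191844 + 58254)) = 1/((8/3)*(1/3076516) - 131363) = 1/(2/2307387 - 131363) = 1/(-303105278479/2307387) = -2307387/303105278479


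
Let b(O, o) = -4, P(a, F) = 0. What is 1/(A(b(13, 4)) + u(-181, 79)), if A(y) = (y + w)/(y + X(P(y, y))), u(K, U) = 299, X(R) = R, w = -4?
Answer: 1/301 ≈ 0.0033223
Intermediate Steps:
A(y) = (-4 + y)/y (A(y) = (y - 4)/(y + 0) = (-4 + y)/y)
1/(A(b(13, 4)) + u(-181, 79)) = 1/((-4 - 4)/(-4) + 299) = 1/(-¼*(-8) + 299) = 1/(2 + 299) = 1/301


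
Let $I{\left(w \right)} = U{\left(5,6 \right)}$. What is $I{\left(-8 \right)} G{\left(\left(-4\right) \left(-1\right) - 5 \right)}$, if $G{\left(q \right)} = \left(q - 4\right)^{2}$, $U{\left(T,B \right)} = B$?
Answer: $150$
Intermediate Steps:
$I{\left(w \right)} = 6$
$G{\left(q \right)} = \left(-4 + q\right)^{2}$
$I{\left(-8 \right)} G{\left(\left(-4\right) \left(-1\right) - 5 \right)} = 6 \left(-4 - 1\right)^{2} = 6 \left(-5\right)^{2} = 6 \cdot 25 = 150$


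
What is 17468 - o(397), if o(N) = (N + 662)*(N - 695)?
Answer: 333050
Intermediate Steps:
o(N) = (-695 + N)*(662 + N) (o(N) = (662 + N)*(-695 + N) = (-695 + N)*(662 + N))
17468 - o(397) = 17468 - (-460090 + 397**2 - 33*397) = 17468 - (-460090 + 157609 - 13101) = 17468 - 1*(-315582) = 17468 + 315582 = 333050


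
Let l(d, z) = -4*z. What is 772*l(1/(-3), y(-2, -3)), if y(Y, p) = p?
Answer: 9264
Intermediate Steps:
772*l(1/(-3), y(-2, -3)) = 772*(-4*(-3)) = 772*12 = 9264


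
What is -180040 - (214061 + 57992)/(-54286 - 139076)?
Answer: -34812622427/193362 ≈ -1.8004e+5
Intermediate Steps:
-180040 - (214061 + 57992)/(-54286 - 139076) = -180040 - 272053/(-193362) = -180040 - 272053*(-1)/193362 = -180040 - 1*(-272053/193362) = -180040 + 272053/193362 = -34812622427/193362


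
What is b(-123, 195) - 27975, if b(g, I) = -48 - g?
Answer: -27900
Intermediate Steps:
b(-123, 195) - 27975 = (-48 - 1*(-123)) - 27975 = (-48 + 123) - 27975 = 75 - 27975 = -27900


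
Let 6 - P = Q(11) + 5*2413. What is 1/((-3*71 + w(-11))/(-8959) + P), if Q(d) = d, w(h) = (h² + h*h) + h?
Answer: -8959/108135148 ≈ -8.2850e-5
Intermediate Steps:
w(h) = h + 2*h² (w(h) = (h² + h²) + h = 2*h² + h = h + 2*h²)
P = -12070 (P = 6 - (11 + 5*2413) = 6 - (11 + 12065) = 6 - 1*12076 = 6 - 12076 = -12070)
1/((-3*71 + w(-11))/(-8959) + P) = 1/((-3*71 - 11*(1 + 2*(-11)))/(-8959) - 12070) = 1/((-213 - 11*(1 - 22))*(-1/8959) - 12070) = 1/((-213 - 11*(-21))*(-1/8959) - 12070) = 1/((-213 + 231)*(-1/8959) - 12070) = 1/(18*(-1/8959) - 12070) = 1/(-18/8959 - 12070) = 1/(-108135148/8959) = -8959/108135148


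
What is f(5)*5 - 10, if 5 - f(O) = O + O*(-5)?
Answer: 115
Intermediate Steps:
f(O) = 5 + 4*O (f(O) = 5 - (O + O*(-5)) = 5 - (O - 5*O) = 5 - (-4)*O = 5 + 4*O)
f(5)*5 - 10 = (5 + 4*5)*5 - 10 = (5 + 20)*5 - 10 = 25*5 - 10 = 125 - 10 = 115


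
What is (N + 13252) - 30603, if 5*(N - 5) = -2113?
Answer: -88843/5 ≈ -17769.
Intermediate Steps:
N = -2088/5 (N = 5 + (⅕)*(-2113) = 5 - 2113/5 = -2088/5 ≈ -417.60)
(N + 13252) - 30603 = (-2088/5 + 13252) - 30603 = 64172/5 - 30603 = -88843/5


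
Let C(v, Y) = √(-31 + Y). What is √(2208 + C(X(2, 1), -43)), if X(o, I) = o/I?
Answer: √(2208 + I*√74) ≈ 46.989 + 0.09153*I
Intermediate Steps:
√(2208 + C(X(2, 1), -43)) = √(2208 + √(-31 - 43)) = √(2208 + √(-74)) = √(2208 + I*√74)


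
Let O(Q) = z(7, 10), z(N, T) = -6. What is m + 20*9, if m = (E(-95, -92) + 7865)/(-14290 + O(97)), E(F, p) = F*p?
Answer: 2556675/14296 ≈ 178.84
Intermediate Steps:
O(Q) = -6
m = -16605/14296 (m = (-95*(-92) + 7865)/(-14290 - 6) = (8740 + 7865)/(-14296) = 16605*(-1/14296) = -16605/14296 ≈ -1.1615)
m + 20*9 = -16605/14296 + 20*9 = -16605/14296 + 180 = 2556675/14296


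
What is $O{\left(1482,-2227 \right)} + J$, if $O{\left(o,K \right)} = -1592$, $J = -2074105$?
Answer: $-2075697$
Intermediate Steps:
$O{\left(1482,-2227 \right)} + J = -1592 - 2074105 = -2075697$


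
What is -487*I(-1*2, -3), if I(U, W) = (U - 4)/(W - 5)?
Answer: -1461/4 ≈ -365.25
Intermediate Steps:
I(U, W) = (-4 + U)/(-5 + W)
-487*I(-1*2, -3) = -487*(-4 - 1*2)/(-5 - 3) = -487*(-4 - 2)/(-8) = -(-487)*(-6)/8 = -487*3/4 = -1461/4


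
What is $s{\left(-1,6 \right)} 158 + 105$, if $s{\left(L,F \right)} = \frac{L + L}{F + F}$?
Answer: $\frac{236}{3} \approx 78.667$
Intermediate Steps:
$s{\left(L,F \right)} = \frac{L}{F}$ ($s{\left(L,F \right)} = \frac{2 L}{2 F} = 2 L \frac{1}{2 F} = \frac{L}{F}$)
$s{\left(-1,6 \right)} 158 + 105 = - \frac{1}{6} \cdot 158 + 105 = \left(-1\right) \frac{1}{6} \cdot 158 + 105 = \left(- \frac{1}{6}\right) 158 + 105 = - \frac{79}{3} + 105 = \frac{236}{3}$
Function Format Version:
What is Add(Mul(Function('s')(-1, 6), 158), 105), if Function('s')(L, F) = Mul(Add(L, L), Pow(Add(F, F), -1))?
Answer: Rational(236, 3) ≈ 78.667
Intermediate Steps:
Function('s')(L, F) = Mul(L, Pow(F, -1)) (Function('s')(L, F) = Mul(Mul(2, L), Pow(Mul(2, F), -1)) = Mul(Mul(2, L), Mul(Rational(1, 2), Pow(F, -1))) = Mul(L, Pow(F, -1)))
Add(Mul(Function('s')(-1, 6), 158), 105) = Add(Mul(Mul(-1, Pow(6, -1)), 158), 105) = Add(Mul(Mul(-1, Rational(1, 6)), 158), 105) = Add(Mul(Rational(-1, 6), 158), 105) = Add(Rational(-79, 3), 105) = Rational(236, 3)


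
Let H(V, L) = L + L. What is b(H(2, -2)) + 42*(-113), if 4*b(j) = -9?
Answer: -18993/4 ≈ -4748.3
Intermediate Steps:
H(V, L) = 2*L
b(j) = -9/4 (b(j) = (1/4)*(-9) = -9/4)
b(H(2, -2)) + 42*(-113) = -9/4 + 42*(-113) = -9/4 - 4746 = -18993/4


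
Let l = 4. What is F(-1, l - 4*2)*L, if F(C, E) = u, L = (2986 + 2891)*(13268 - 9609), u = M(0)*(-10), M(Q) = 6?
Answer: -1290236580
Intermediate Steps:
u = -60 (u = 6*(-10) = -60)
L = 21503943 (L = 5877*3659 = 21503943)
F(C, E) = -60
F(-1, l - 4*2)*L = -60*21503943 = -1290236580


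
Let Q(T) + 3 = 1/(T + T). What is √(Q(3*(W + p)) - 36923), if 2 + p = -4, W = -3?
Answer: I*√11964030/18 ≈ 192.16*I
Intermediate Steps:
p = -6 (p = -2 - 4 = -6)
Q(T) = -3 + 1/(2*T) (Q(T) = -3 + 1/(T + T) = -3 + 1/(2*T))
√(Q(3*(W + p)) - 36923) = √((-3 + 1/(2*((3*(-3 - 6))))) - 36923) = √((-3 + 1/(2*((3*(-9))))) - 36923) = √((-3 + (½)/(-27)) - 36923) = √((-3 + (½)*(-1/27)) - 36923) = √((-3 - 1/54) - 36923) = √(-163/54 - 36923) = √(-1994005/54) = I*√11964030/18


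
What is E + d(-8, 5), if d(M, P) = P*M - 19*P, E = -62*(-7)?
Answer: 299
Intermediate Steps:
E = 434
d(M, P) = -19*P + M*P (d(M, P) = M*P - 19*P = -19*P + M*P)
E + d(-8, 5) = 434 + 5*(-19 - 8) = 434 + 5*(-27) = 434 - 135 = 299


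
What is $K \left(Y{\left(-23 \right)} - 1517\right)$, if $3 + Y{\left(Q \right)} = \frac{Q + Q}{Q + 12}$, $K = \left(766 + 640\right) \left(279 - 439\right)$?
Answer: $\frac{3750983040}{11} \approx 3.41 \cdot 10^{8}$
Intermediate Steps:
$K = -224960$ ($K = 1406 \left(-160\right) = -224960$)
$Y{\left(Q \right)} = -3 + \frac{2 Q}{12 + Q}$ ($Y{\left(Q \right)} = -3 + \frac{Q + Q}{Q + 12} = -3 + \frac{2 Q}{12 + Q}$)
$K \left(Y{\left(-23 \right)} - 1517\right) = - 224960 \left(\frac{-36 - -23}{12 - 23} - 1517\right) = - 224960 \left(\frac{-36 + 23}{-11} - 1517\right) = - 224960 \left(\left(- \frac{1}{11}\right) \left(-13\right) - 1517\right) = - 224960 \left(\frac{13}{11} - 1517\right) = \left(-224960\right) \left(- \frac{16674}{11}\right) = \frac{3750983040}{11}$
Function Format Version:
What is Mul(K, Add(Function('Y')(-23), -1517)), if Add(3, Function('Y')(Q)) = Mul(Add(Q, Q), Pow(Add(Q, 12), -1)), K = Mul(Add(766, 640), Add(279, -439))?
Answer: Rational(3750983040, 11) ≈ 3.4100e+8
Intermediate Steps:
K = -224960 (K = Mul(1406, -160) = -224960)
Function('Y')(Q) = Add(-3, Mul(2, Q, Pow(Add(12, Q), -1))) (Function('Y')(Q) = Add(-3, Mul(Add(Q, Q), Pow(Add(Q, 12), -1))) = Add(-3, Mul(Mul(2, Q), Pow(Add(12, Q), -1))) = Add(-3, Mul(2, Q, Pow(Add(12, Q), -1))))
Mul(K, Add(Function('Y')(-23), -1517)) = Mul(-224960, Add(Mul(Pow(Add(12, -23), -1), Add(-36, Mul(-1, -23))), -1517)) = Mul(-224960, Add(Mul(Pow(-11, -1), Add(-36, 23)), -1517)) = Mul(-224960, Add(Mul(Rational(-1, 11), -13), -1517)) = Mul(-224960, Add(Rational(13, 11), -1517)) = Mul(-224960, Rational(-16674, 11)) = Rational(3750983040, 11)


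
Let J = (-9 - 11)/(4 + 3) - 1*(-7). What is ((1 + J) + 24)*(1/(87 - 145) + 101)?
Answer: 597414/203 ≈ 2942.9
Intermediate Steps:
J = 29/7 (J = -20/7 + 7 = 29/7 ≈ 4.1429)
((1 + J) + 24)*(1/(87 - 145) + 101) = ((1 + 29/7) + 24)*(1/(87 - 145) + 101) = (36/7 + 24)*(1/(-58) + 101) = 204*(-1/58 + 101)/7 = (204/7)*(5857/58) = 597414/203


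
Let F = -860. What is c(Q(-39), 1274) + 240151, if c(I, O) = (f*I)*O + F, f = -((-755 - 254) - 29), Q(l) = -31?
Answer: -40755481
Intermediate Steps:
f = 1038 (f = -(-1009 - 29) = -1*(-1038) = 1038)
c(I, O) = -860 + 1038*I*O (c(I, O) = (1038*I)*O - 860 = 1038*I*O - 860 = -860 + 1038*I*O)
c(Q(-39), 1274) + 240151 = (-860 + 1038*(-31)*1274) + 240151 = (-860 - 40994772) + 240151 = -40995632 + 240151 = -40755481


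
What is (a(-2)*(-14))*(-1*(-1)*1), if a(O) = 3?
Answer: -42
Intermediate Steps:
(a(-2)*(-14))*(-1*(-1)*1) = (3*(-14))*(-1*(-1)*1) = -42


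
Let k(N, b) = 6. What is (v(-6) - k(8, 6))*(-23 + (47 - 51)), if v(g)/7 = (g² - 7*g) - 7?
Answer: -13257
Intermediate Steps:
v(g) = -49 - 49*g + 7*g² (v(g) = 7*((g² - 7*g) - 7) = 7*(-7 + g² - 7*g) = -49 - 49*g + 7*g²)
(v(-6) - k(8, 6))*(-23 + (47 - 51)) = ((-49 - 49*(-6) + 7*(-6)²) - 1*6)*(-23 + (47 - 51)) = ((-49 + 294 + 7*36) - 6)*(-23 - 4) = ((-49 + 294 + 252) - 6)*(-27) = (497 - 6)*(-27) = 491*(-27) = -13257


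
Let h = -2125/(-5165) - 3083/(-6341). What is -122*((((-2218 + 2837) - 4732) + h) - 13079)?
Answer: 13737940529264/6550253 ≈ 2.0973e+6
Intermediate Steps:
h = 5879664/6550253 (h = -2125*(-1/5165) - 3083*(-1/6341) = 425/1033 + 3083/6341 = 5879664/6550253 ≈ 0.89762)
-122*((((-2218 + 2837) - 4732) + h) - 13079) = -122*((((-2218 + 2837) - 4732) + 5879664/6550253) - 13079) = -122*(((619 - 4732) + 5879664/6550253) - 13079) = -122*((-4113 + 5879664/6550253) - 13079) = -122*(-26935310925/6550253 - 13079) = -122*(-112606069912/6550253) = 13737940529264/6550253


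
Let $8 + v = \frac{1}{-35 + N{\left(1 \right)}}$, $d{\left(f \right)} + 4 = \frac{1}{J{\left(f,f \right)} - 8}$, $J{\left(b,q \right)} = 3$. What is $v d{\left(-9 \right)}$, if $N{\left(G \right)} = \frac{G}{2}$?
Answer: $\frac{3878}{115} \approx 33.722$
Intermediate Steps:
$N{\left(G \right)} = \frac{G}{2}$ ($N{\left(G \right)} = G \frac{1}{2} = \frac{G}{2}$)
$d{\left(f \right)} = - \frac{21}{5}$ ($d{\left(f \right)} = -4 + \frac{1}{3 - 8} = -4 + \frac{1}{-5} = -4 - \frac{1}{5} = - \frac{21}{5}$)
$v = - \frac{554}{69}$ ($v = -8 + \frac{1}{-35 + \frac{1}{2} \cdot 1} = -8 + \frac{1}{-35 + \frac{1}{2}} = -8 + \frac{1}{- \frac{69}{2}} = -8 - \frac{2}{69} = - \frac{554}{69} \approx -8.029$)
$v d{\left(-9 \right)} = \left(- \frac{554}{69}\right) \left(- \frac{21}{5}\right) = \frac{3878}{115}$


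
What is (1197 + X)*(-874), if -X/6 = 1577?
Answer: 7223610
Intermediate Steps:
X = -9462 (X = -6*1577 = -9462)
(1197 + X)*(-874) = (1197 - 9462)*(-874) = -8265*(-874) = 7223610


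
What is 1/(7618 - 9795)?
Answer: -1/2177 ≈ -0.00045935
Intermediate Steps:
1/(7618 - 9795) = 1/(-2177) = -1/2177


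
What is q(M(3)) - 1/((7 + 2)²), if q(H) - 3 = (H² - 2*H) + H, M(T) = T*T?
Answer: 6074/81 ≈ 74.988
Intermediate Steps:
M(T) = T²
q(H) = 3 + H² - H (q(H) = 3 + ((H² - 2*H) + H) = 3 + (H² - H) = 3 + H² - H)
q(M(3)) - 1/((7 + 2)²) = (3 + (3²)² - 1*3²) - 1/((7 + 2)²) = (3 + 9² - 1*9) - 1/(9²) = (3 + 81 - 9) - 1/81 = 75 - 1*1/81 = 75 - 1/81 = 6074/81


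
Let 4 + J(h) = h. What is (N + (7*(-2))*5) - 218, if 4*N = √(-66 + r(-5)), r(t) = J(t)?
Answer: -288 + 5*I*√3/4 ≈ -288.0 + 2.1651*I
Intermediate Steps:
J(h) = -4 + h
r(t) = -4 + t
N = 5*I*√3/4 (N = √(-66 + (-4 - 5))/4 = √(-66 - 9)/4 = √(-75)/4 = (5*I*√3)/4 = 5*I*√3/4 ≈ 2.1651*I)
(N + (7*(-2))*5) - 218 = (5*I*√3/4 + (7*(-2))*5) - 218 = (5*I*√3/4 - 14*5) - 218 = (5*I*√3/4 - 70) - 218 = (-70 + 5*I*√3/4) - 218 = -288 + 5*I*√3/4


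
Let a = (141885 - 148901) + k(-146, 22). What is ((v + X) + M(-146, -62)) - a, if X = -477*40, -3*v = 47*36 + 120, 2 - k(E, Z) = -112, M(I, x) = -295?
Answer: -13077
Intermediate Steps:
k(E, Z) = 114 (k(E, Z) = 2 - 1*(-112) = 2 + 112 = 114)
v = -604 (v = -(47*36 + 120)/3 = -(1692 + 120)/3 = -1/3*1812 = -604)
X = -19080
a = -6902 (a = (141885 - 148901) + 114 = -7016 + 114 = -6902)
((v + X) + M(-146, -62)) - a = ((-604 - 19080) - 295) - 1*(-6902) = (-19684 - 295) + 6902 = -19979 + 6902 = -13077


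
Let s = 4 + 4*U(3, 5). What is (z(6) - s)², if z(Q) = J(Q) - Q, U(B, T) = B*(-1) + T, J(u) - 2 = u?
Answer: 100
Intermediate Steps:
J(u) = 2 + u
U(B, T) = T - B (U(B, T) = -B + T = T - B)
s = 12 (s = 4 + 4*(5 - 1*3) = 4 + 4*(5 - 3) = 4 + 4*2 = 4 + 8 = 12)
z(Q) = 2 (z(Q) = (2 + Q) - Q = 2)
(z(6) - s)² = (2 - 1*12)² = (2 - 12)² = (-10)² = 100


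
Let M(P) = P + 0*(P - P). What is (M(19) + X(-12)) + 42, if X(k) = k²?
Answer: 205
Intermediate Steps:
M(P) = P (M(P) = P + 0*0 = P + 0 = P)
(M(19) + X(-12)) + 42 = (19 + (-12)²) + 42 = (19 + 144) + 42 = 163 + 42 = 205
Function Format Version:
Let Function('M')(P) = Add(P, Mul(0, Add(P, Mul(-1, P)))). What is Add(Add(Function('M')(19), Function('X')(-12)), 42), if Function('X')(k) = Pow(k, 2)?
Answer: 205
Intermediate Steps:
Function('M')(P) = P (Function('M')(P) = Add(P, Mul(0, 0)) = Add(P, 0) = P)
Add(Add(Function('M')(19), Function('X')(-12)), 42) = Add(Add(19, Pow(-12, 2)), 42) = Add(Add(19, 144), 42) = Add(163, 42) = 205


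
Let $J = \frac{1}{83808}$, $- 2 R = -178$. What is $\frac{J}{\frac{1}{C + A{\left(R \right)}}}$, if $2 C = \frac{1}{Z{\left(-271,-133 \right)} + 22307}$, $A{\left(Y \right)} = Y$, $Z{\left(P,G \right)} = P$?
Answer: $\frac{3922409}{3693586176} \approx 0.001062$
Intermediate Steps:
$R = 89$ ($R = \left(- \frac{1}{2}\right) \left(-178\right) = 89$)
$J = \frac{1}{83808} \approx 1.1932 \cdot 10^{-5}$
$C = \frac{1}{44072}$ ($C = \frac{1}{2 \left(-271 + 22307\right)} = \frac{1}{2 \cdot 22036} = \frac{1}{2} \cdot \frac{1}{22036} = \frac{1}{44072} \approx 2.269 \cdot 10^{-5}$)
$\frac{J}{\frac{1}{C + A{\left(R \right)}}} = \frac{1}{83808 \frac{1}{\frac{1}{44072} + 89}} = \frac{1}{83808 \frac{1}{\frac{3922409}{44072}}} = \frac{1}{83808 \cdot \frac{44072}{3922409}} = \frac{1}{83808} \cdot \frac{3922409}{44072} = \frac{3922409}{3693586176}$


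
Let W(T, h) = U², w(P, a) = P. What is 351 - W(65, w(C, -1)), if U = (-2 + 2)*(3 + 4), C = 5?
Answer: 351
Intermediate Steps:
U = 0 (U = 0*7 = 0)
W(T, h) = 0 (W(T, h) = 0² = 0)
351 - W(65, w(C, -1)) = 351 - 1*0 = 351 + 0 = 351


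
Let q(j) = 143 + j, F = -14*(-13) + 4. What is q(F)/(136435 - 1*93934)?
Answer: 329/42501 ≈ 0.0077410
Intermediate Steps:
F = 186 (F = 182 + 4 = 186)
q(F)/(136435 - 1*93934) = (143 + 186)/(136435 - 1*93934) = 329/(136435 - 93934) = 329/42501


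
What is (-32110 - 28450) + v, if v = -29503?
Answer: -90063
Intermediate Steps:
(-32110 - 28450) + v = (-32110 - 28450) - 29503 = -60560 - 29503 = -90063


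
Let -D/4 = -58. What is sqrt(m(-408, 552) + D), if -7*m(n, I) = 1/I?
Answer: sqrt(865967802)/1932 ≈ 15.232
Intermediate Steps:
D = 232 (D = -4*(-58) = 232)
m(n, I) = -1/(7*I)
sqrt(m(-408, 552) + D) = sqrt(-1/7/552 + 232) = sqrt(-1/7*1/552 + 232) = sqrt(-1/3864 + 232) = sqrt(896447/3864) = sqrt(865967802)/1932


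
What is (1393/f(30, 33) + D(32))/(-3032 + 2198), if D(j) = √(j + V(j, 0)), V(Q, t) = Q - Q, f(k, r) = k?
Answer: -1393/25020 - 2*√2/417 ≈ -0.062458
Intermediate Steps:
V(Q, t) = 0
D(j) = √j (D(j) = √(j + 0) = √j)
(1393/f(30, 33) + D(32))/(-3032 + 2198) = (1393/30 + √32)/(-3032 + 2198) = (1393*(1/30) + 4*√2)/(-834) = (1393/30 + 4*√2)*(-1/834) = -1393/25020 - 2*√2/417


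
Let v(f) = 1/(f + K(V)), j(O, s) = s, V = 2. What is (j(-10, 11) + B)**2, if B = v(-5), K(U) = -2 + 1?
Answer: 4225/36 ≈ 117.36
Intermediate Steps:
K(U) = -1
v(f) = 1/(-1 + f) (v(f) = 1/(f - 1) = 1/(-1 + f))
B = -1/6 (B = 1/(-1 - 5) = 1/(-6) = -1/6 ≈ -0.16667)
(j(-10, 11) + B)**2 = (11 - 1/6)**2 = (65/6)**2 = 4225/36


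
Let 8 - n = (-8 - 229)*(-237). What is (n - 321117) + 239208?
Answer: -138070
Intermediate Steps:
n = -56161 (n = 8 - (-8 - 229)*(-237) = 8 - (-237)*(-237) = 8 - 1*56169 = 8 - 56169 = -56161)
(n - 321117) + 239208 = (-56161 - 321117) + 239208 = -377278 + 239208 = -138070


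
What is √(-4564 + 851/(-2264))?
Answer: I*√5848900802/1132 ≈ 67.56*I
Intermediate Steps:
√(-4564 + 851/(-2264)) = √(-4564 + 851*(-1/2264)) = √(-4564 - 851/2264) = √(-10333747/2264) = I*√5848900802/1132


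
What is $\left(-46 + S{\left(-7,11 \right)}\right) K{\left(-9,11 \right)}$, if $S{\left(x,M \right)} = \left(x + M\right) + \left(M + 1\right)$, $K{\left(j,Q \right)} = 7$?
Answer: $-210$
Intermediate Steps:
$S{\left(x,M \right)} = 1 + x + 2 M$ ($S{\left(x,M \right)} = \left(M + x\right) + \left(1 + M\right) = 1 + x + 2 M$)
$\left(-46 + S{\left(-7,11 \right)}\right) K{\left(-9,11 \right)} = \left(-46 + \left(1 - 7 + 2 \cdot 11\right)\right) 7 = \left(-46 + \left(1 - 7 + 22\right)\right) 7 = \left(-46 + 16\right) 7 = \left(-30\right) 7 = -210$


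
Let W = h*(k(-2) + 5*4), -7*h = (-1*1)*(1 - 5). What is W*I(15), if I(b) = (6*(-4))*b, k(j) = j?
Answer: 25920/7 ≈ 3702.9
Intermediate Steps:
h = -4/7 (h = -(-1*1)*(1 - 5)/7 = -(-1)*(-4)/7 = -⅐*4 = -4/7 ≈ -0.57143)
W = -72/7 (W = -4*(-2 + 5*4)/7 = -4*(-2 + 20)/7 = -4/7*18 = -72/7 ≈ -10.286)
I(b) = -24*b
W*I(15) = -(-1728)*15/7 = -72/7*(-360) = 25920/7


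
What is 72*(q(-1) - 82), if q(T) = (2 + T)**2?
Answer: -5832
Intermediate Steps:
72*(q(-1) - 82) = 72*((2 - 1)**2 - 82) = 72*(1**2 - 82) = 72*(1 - 82) = 72*(-81) = -5832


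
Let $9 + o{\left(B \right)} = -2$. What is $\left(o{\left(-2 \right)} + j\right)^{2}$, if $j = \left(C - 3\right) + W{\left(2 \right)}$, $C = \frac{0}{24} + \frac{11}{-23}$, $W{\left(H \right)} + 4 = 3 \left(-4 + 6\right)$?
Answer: $\frac{82369}{529} \approx 155.71$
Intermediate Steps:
$o{\left(B \right)} = -11$ ($o{\left(B \right)} = -9 - 2 = -11$)
$W{\left(H \right)} = 2$ ($W{\left(H \right)} = -4 + 3 \left(-4 + 6\right) = -4 + 3 \cdot 2 = -4 + 6 = 2$)
$C = - \frac{11}{23}$ ($C = 0 \cdot \frac{1}{24} + 11 \left(- \frac{1}{23}\right) = 0 - \frac{11}{23} = - \frac{11}{23} \approx -0.47826$)
$j = - \frac{34}{23}$ ($j = \left(- \frac{11}{23} - 3\right) + 2 = - \frac{80}{23} + 2 = - \frac{34}{23} \approx -1.4783$)
$\left(o{\left(-2 \right)} + j\right)^{2} = \left(-11 - \frac{34}{23}\right)^{2} = \left(- \frac{287}{23}\right)^{2} = \frac{82369}{529}$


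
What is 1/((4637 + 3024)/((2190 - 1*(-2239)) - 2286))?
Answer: 2143/7661 ≈ 0.27973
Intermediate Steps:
1/((4637 + 3024)/((2190 - 1*(-2239)) - 2286)) = 1/(7661/((2190 + 2239) - 2286)) = 1/(7661/(4429 - 2286)) = 1/(7661/2143) = 2143/7661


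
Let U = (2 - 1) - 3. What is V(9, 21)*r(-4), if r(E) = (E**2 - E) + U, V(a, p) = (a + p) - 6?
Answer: 432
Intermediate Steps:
V(a, p) = -6 + a + p
U = -2 (U = 1 - 3 = -2)
r(E) = -2 + E**2 - E (r(E) = (E**2 - E) - 2 = -2 + E**2 - E)
V(9, 21)*r(-4) = (-6 + 9 + 21)*(-2 + (-4)**2 - 1*(-4)) = 24*(-2 + 16 + 4) = 24*18 = 432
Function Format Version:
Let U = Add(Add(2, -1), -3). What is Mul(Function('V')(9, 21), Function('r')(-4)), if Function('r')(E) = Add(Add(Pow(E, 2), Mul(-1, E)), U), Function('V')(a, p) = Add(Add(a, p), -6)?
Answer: 432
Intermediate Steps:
Function('V')(a, p) = Add(-6, a, p)
U = -2 (U = Add(1, -3) = -2)
Function('r')(E) = Add(-2, Pow(E, 2), Mul(-1, E)) (Function('r')(E) = Add(Add(Pow(E, 2), Mul(-1, E)), -2) = Add(-2, Pow(E, 2), Mul(-1, E)))
Mul(Function('V')(9, 21), Function('r')(-4)) = Mul(Add(-6, 9, 21), Add(-2, Pow(-4, 2), Mul(-1, -4))) = Mul(24, Add(-2, 16, 4)) = Mul(24, 18) = 432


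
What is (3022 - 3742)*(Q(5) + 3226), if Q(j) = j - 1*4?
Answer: -2323440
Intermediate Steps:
Q(j) = -4 + j (Q(j) = j - 4 = -4 + j)
(3022 - 3742)*(Q(5) + 3226) = (3022 - 3742)*((-4 + 5) + 3226) = -720*(1 + 3226) = -720*3227 = -2323440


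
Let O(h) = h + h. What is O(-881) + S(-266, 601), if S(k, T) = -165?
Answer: -1927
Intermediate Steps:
O(h) = 2*h
O(-881) + S(-266, 601) = 2*(-881) - 165 = -1762 - 165 = -1927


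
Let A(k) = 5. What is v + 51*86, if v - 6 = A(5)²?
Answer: 4417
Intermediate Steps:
v = 31 (v = 6 + 5² = 6 + 25 = 31)
v + 51*86 = 31 + 51*86 = 31 + 4386 = 4417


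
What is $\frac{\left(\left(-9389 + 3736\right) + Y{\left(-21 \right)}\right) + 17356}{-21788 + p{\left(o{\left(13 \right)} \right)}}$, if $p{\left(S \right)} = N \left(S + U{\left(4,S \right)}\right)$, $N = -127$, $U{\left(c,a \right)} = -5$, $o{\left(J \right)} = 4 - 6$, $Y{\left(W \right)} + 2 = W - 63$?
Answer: $- \frac{11617}{20899} \approx -0.55586$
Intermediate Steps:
$Y{\left(W \right)} = -65 + W$ ($Y{\left(W \right)} = -2 + \left(W - 63\right) = -2 + \left(-63 + W\right) = -65 + W$)
$o{\left(J \right)} = -2$
$p{\left(S \right)} = 635 - 127 S$ ($p{\left(S \right)} = - 127 \left(S - 5\right) = - 127 \left(-5 + S\right) = 635 - 127 S$)
$\frac{\left(\left(-9389 + 3736\right) + Y{\left(-21 \right)}\right) + 17356}{-21788 + p{\left(o{\left(13 \right)} \right)}} = \frac{\left(\left(-9389 + 3736\right) - 86\right) + 17356}{-21788 + \left(635 - -254\right)} = \frac{\left(-5653 - 86\right) + 17356}{-21788 + \left(635 + 254\right)} = \frac{-5739 + 17356}{-21788 + 889} = \frac{11617}{-20899} = 11617 \left(- \frac{1}{20899}\right) = - \frac{11617}{20899}$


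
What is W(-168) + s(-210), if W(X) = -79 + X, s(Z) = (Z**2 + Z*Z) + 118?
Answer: 88071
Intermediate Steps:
s(Z) = 118 + 2*Z**2 (s(Z) = (Z**2 + Z**2) + 118 = 2*Z**2 + 118 = 118 + 2*Z**2)
W(-168) + s(-210) = (-79 - 168) + (118 + 2*(-210)**2) = -247 + (118 + 2*44100) = -247 + (118 + 88200) = -247 + 88318 = 88071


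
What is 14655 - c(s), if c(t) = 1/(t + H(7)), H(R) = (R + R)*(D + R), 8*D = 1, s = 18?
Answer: 6902501/471 ≈ 14655.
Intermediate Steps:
D = ⅛ (D = (⅛)*1 = ⅛ ≈ 0.12500)
H(R) = 2*R*(⅛ + R) (H(R) = (R + R)*(⅛ + R) = (2*R)*(⅛ + R) = 2*R*(⅛ + R))
c(t) = 1/(399/4 + t) (c(t) = 1/(t + (¼)*7*(1 + 8*7)) = 1/(t + (¼)*7*(1 + 56)) = 1/(t + (¼)*7*57) = 1/(t + 399/4) = 1/(399/4 + t))
14655 - c(s) = 14655 - 4/(399 + 4*18) = 14655 - 4/(399 + 72) = 14655 - 4/471 = 6902501/471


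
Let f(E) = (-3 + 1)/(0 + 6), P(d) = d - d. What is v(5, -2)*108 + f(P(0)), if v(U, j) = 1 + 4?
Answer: 1619/3 ≈ 539.67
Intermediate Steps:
v(U, j) = 5
P(d) = 0
f(E) = -1/3 (f(E) = -2/6 = -2*1/6 = -1/3)
v(5, -2)*108 + f(P(0)) = 5*108 - 1/3 = 540 - 1/3 = 1619/3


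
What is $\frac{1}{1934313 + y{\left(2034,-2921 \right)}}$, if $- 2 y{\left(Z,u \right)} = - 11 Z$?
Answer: $\frac{1}{1945500} \approx 5.1401 \cdot 10^{-7}$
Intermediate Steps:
$y{\left(Z,u \right)} = \frac{11 Z}{2}$ ($y{\left(Z,u \right)} = - \frac{\left(-11\right) Z}{2} = \frac{11 Z}{2}$)
$\frac{1}{1934313 + y{\left(2034,-2921 \right)}} = \frac{1}{1934313 + \frac{11}{2} \cdot 2034} = \frac{1}{1934313 + 11187} = \frac{1}{1945500}$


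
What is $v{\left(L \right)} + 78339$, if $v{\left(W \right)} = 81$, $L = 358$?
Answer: $78420$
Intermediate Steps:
$v{\left(L \right)} + 78339 = 81 + 78339 = 78420$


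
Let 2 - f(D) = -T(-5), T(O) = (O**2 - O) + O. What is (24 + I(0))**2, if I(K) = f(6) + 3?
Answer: 2916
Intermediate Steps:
T(O) = O**2
f(D) = 27 (f(D) = 2 - (-1)*(-5)**2 = 2 - (-1)*25 = 2 - 1*(-25) = 2 + 25 = 27)
I(K) = 30 (I(K) = 27 + 3 = 30)
(24 + I(0))**2 = (24 + 30)**2 = 54**2 = 2916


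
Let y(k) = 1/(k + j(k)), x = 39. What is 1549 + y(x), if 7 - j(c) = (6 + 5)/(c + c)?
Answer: 5540851/3577 ≈ 1549.0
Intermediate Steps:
j(c) = 7 - 11/(2*c) (j(c) = 7 - (6 + 5)/(c + c) = 7 - 11/(2*c))
y(k) = 1/(7 + k - 11/(2*k)) (y(k) = 1/(k + (7 - 11/(2*k))) = 1/(7 + k - 11/(2*k)))
1549 + y(x) = 1549 + 2*39/(-11 + 2*39² + 14*39) = 1549 + 2*39/(-11 + 2*1521 + 546) = 1549 + 2*39/(-11 + 3042 + 546) = 1549 + 2*39/3577 = 1549 + 2*39*(1/3577) = 1549 + 78/3577 = 5540851/3577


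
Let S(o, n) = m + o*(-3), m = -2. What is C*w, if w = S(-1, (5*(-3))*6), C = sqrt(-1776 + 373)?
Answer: I*sqrt(1403) ≈ 37.457*I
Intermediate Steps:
C = I*sqrt(1403) (C = sqrt(-1403) = I*sqrt(1403) ≈ 37.457*I)
S(o, n) = -2 - 3*o (S(o, n) = -2 + o*(-3) = -2 - 3*o)
w = 1 (w = -2 - 3*(-1) = -2 + 3 = 1)
C*w = (I*sqrt(1403))*1 = I*sqrt(1403)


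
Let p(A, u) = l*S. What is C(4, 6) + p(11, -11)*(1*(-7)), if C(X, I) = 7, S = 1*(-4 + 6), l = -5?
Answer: 77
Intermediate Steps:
S = 2 (S = 1*2 = 2)
p(A, u) = -10 (p(A, u) = -5*2 = -10)
C(4, 6) + p(11, -11)*(1*(-7)) = 7 - 10*(-7) = 7 + 70 = 77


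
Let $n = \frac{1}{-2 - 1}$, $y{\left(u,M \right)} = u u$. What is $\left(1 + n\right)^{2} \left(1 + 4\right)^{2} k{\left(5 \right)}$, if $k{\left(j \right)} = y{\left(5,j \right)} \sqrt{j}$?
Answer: $\frac{2500 \sqrt{5}}{9} \approx 621.13$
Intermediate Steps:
$y{\left(u,M \right)} = u^{2}$
$k{\left(j \right)} = 25 \sqrt{j}$ ($k{\left(j \right)} = 5^{2} \sqrt{j} = 25 \sqrt{j}$)
$n = - \frac{1}{3}$ ($n = \frac{1}{-3} = - \frac{1}{3} \approx -0.33333$)
$\left(1 + n\right)^{2} \left(1 + 4\right)^{2} k{\left(5 \right)} = \left(1 - \frac{1}{3}\right)^{2} \left(1 + 4\right)^{2} \cdot 25 \sqrt{5} = \left(\frac{2}{3}\right)^{2} \cdot 5^{2} \cdot 25 \sqrt{5} = \frac{4}{9} \cdot 25 \cdot 25 \sqrt{5} = \frac{100 \cdot 25 \sqrt{5}}{9} = \frac{2500 \sqrt{5}}{9}$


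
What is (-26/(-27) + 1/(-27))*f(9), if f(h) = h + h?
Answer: 50/3 ≈ 16.667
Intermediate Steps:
f(h) = 2*h
(-26/(-27) + 1/(-27))*f(9) = (-26/(-27) + 1/(-27))*(2*9) = (-26*(-1/27) + 1*(-1/27))*18 = (26/27 - 1/27)*18 = (25/27)*18 = 50/3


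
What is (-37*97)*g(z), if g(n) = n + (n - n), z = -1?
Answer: 3589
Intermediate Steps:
g(n) = n (g(n) = n + 0 = n)
(-37*97)*g(z) = -37*97*(-1) = -3589*(-1) = 3589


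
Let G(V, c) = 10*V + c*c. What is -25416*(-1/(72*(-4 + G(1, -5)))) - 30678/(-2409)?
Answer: 600465/24893 ≈ 24.122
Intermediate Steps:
G(V, c) = c**2 + 10*V (G(V, c) = 10*V + c**2 = c**2 + 10*V)
-25416*(-1/(72*(-4 + G(1, -5)))) - 30678/(-2409) = -25416*(-1/(72*(-4 + ((-5)**2 + 10*1)))) - 30678/(-2409) = -25416*(-1/(72*(-4 + (25 + 10)))) - 30678*(-1/2409) = -25416*(-1/(72*(-4 + 35))) + 10226/803 = -25416/((-72*31)) + 10226/803 = -25416/(-2232) + 10226/803 = -25416*(-1/2232) + 10226/803 = 353/31 + 10226/803 = 600465/24893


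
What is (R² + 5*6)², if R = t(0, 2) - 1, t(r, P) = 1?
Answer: 900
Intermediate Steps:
R = 0 (R = 1 - 1 = 0)
(R² + 5*6)² = (0² + 5*6)² = (0 + 30)² = 30² = 900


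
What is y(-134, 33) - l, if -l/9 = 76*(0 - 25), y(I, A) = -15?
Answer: -17115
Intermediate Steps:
l = 17100 (l = -684*(0 - 25) = -684*(-25) = -9*(-1900) = 17100)
y(-134, 33) - l = -15 - 1*17100 = -15 - 17100 = -17115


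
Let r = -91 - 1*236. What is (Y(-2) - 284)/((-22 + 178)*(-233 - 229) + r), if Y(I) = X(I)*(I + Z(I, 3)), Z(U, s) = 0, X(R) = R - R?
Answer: 284/72399 ≈ 0.0039227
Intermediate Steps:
r = -327 (r = -91 - 236 = -327)
X(R) = 0
Y(I) = 0 (Y(I) = 0*(I + 0) = 0*I = 0)
(Y(-2) - 284)/((-22 + 178)*(-233 - 229) + r) = (0 - 284)/((-22 + 178)*(-233 - 229) - 327) = -284/(156*(-462) - 327) = -284/(-72072 - 327) = -284/(-72399) = -284*(-1/72399) = 284/72399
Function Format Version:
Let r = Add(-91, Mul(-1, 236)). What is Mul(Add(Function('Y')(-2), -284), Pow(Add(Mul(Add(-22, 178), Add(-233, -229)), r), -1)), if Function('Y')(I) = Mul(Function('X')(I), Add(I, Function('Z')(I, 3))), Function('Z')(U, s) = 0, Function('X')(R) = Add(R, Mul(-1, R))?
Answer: Rational(284, 72399) ≈ 0.0039227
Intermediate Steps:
r = -327 (r = Add(-91, -236) = -327)
Function('X')(R) = 0
Function('Y')(I) = 0 (Function('Y')(I) = Mul(0, Add(I, 0)) = Mul(0, I) = 0)
Mul(Add(Function('Y')(-2), -284), Pow(Add(Mul(Add(-22, 178), Add(-233, -229)), r), -1)) = Mul(Add(0, -284), Pow(Add(Mul(Add(-22, 178), Add(-233, -229)), -327), -1)) = Mul(-284, Pow(Add(Mul(156, -462), -327), -1)) = Mul(-284, Pow(Add(-72072, -327), -1)) = Mul(-284, Pow(-72399, -1)) = Mul(-284, Rational(-1, 72399)) = Rational(284, 72399)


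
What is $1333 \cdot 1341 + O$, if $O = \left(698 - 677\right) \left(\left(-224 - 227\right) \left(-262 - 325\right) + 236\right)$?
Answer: $7351986$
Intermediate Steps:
$O = 5564433$ ($O = 21 \left(\left(-451\right) \left(-587\right) + 236\right) = 21 \left(264737 + 236\right) = 21 \cdot 264973 = 5564433$)
$1333 \cdot 1341 + O = 1333 \cdot 1341 + 5564433 = 1787553 + 5564433 = 7351986$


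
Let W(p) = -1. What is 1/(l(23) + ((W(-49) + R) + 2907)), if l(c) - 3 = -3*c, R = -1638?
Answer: 1/1202 ≈ 0.00083195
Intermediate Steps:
l(c) = 3 - 3*c
1/(l(23) + ((W(-49) + R) + 2907)) = 1/((3 - 3*23) + ((-1 - 1638) + 2907)) = 1/((3 - 69) + (-1639 + 2907)) = 1/(-66 + 1268) = 1/1202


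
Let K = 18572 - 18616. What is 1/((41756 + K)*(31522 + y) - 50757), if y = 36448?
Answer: 1/2835113883 ≈ 3.5272e-10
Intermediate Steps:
K = -44
1/((41756 + K)*(31522 + y) - 50757) = 1/((41756 - 44)*(31522 + 36448) - 50757) = 1/(41712*67970 - 50757) = 1/(2835164640 - 50757) = 1/2835113883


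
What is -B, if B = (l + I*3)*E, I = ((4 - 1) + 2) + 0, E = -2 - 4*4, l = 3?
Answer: 324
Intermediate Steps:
E = -18 (E = -2 - 16 = -18)
I = 5 (I = (3 + 2) + 0 = 5 + 0 = 5)
B = -324 (B = (3 + 5*3)*(-18) = (3 + 15)*(-18) = 18*(-18) = -324)
-B = -1*(-324) = 324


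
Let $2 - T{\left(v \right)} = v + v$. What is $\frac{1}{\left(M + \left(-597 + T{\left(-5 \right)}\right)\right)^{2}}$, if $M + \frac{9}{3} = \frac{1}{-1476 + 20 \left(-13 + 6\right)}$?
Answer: $\frac{2611456}{902897143681} \approx 2.8923 \cdot 10^{-6}$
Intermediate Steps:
$T{\left(v \right)} = 2 - 2 v$ ($T{\left(v \right)} = 2 - \left(v + v\right) = 2 - 2 v$)
$M = - \frac{4849}{1616}$ ($M = -3 + \frac{1}{-1476 + 20 \left(-13 + 6\right)} = -3 + \frac{1}{-1476 + 20 \left(-7\right)} = -3 + \frac{1}{-1476 - 140} = -3 + \frac{1}{-1616} = -3 - \frac{1}{1616} = - \frac{4849}{1616} \approx -3.0006$)
$\frac{1}{\left(M + \left(-597 + T{\left(-5 \right)}\right)\right)^{2}} = \frac{1}{\left(- \frac{4849}{1616} + \left(-597 + \left(2 - -10\right)\right)\right)^{2}} = \frac{1}{\left(- \frac{4849}{1616} + \left(-597 + \left(2 + 10\right)\right)\right)^{2}} = \frac{1}{\left(- \frac{4849}{1616} + \left(-597 + 12\right)\right)^{2}} = \frac{1}{\left(- \frac{4849}{1616} - 585\right)^{2}} = \frac{1}{\left(- \frac{950209}{1616}\right)^{2}} = \frac{1}{\frac{902897143681}{2611456}} = \frac{2611456}{902897143681}$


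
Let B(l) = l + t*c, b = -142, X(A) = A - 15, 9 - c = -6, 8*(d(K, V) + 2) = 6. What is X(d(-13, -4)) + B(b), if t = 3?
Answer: -453/4 ≈ -113.25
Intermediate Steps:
d(K, V) = -5/4 (d(K, V) = -2 + (⅛)*6 = -2 + ¾ = -5/4)
c = 15 (c = 9 - 1*(-6) = 9 + 6 = 15)
X(A) = -15 + A
B(l) = 45 + l (B(l) = l + 3*15 = l + 45 = 45 + l)
X(d(-13, -4)) + B(b) = (-15 - 5/4) + (45 - 142) = -65/4 - 97 = -453/4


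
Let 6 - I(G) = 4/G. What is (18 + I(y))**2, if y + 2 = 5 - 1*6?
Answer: 5776/9 ≈ 641.78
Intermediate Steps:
y = -3 (y = -2 + (5 - 1*6) = -2 + (5 - 6) = -2 - 1 = -3)
I(G) = 6 - 4/G
(18 + I(y))**2 = (18 + (6 - 4/(-3)))**2 = (18 + (6 - 4*(-1/3)))**2 = (18 + (6 + 4/3))**2 = (18 + 22/3)**2 = (76/3)**2 = 5776/9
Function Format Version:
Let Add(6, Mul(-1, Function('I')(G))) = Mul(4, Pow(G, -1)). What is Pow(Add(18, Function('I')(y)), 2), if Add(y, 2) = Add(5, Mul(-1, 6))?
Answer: Rational(5776, 9) ≈ 641.78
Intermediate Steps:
y = -3 (y = Add(-2, Add(5, Mul(-1, 6))) = Add(-2, Add(5, -6)) = Add(-2, -1) = -3)
Function('I')(G) = Add(6, Mul(-4, Pow(G, -1))) (Function('I')(G) = Add(6, Mul(-1, Mul(4, Pow(G, -1)))) = Add(6, Mul(-4, Pow(G, -1))))
Pow(Add(18, Function('I')(y)), 2) = Pow(Add(18, Add(6, Mul(-4, Pow(-3, -1)))), 2) = Pow(Add(18, Add(6, Mul(-4, Rational(-1, 3)))), 2) = Pow(Add(18, Add(6, Rational(4, 3))), 2) = Pow(Add(18, Rational(22, 3)), 2) = Pow(Rational(76, 3), 2) = Rational(5776, 9)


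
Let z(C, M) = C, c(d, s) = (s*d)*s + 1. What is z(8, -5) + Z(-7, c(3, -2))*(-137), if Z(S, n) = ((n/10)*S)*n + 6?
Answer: 153931/10 ≈ 15393.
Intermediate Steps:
c(d, s) = 1 + d*s² (c(d, s) = (d*s)*s + 1 = d*s² + 1 = 1 + d*s²)
Z(S, n) = 6 + S*n²/10 (Z(S, n) = ((n*(⅒))*S)*n + 6 = ((n/10)*S)*n + 6 = (S*n/10)*n + 6 = S*n²/10 + 6 = 6 + S*n²/10)
z(8, -5) + Z(-7, c(3, -2))*(-137) = 8 + (6 + (⅒)*(-7)*(1 + 3*(-2)²)²)*(-137) = 8 + (6 + (⅒)*(-7)*(1 + 3*4)²)*(-137) = 8 + (6 + (⅒)*(-7)*(1 + 12)²)*(-137) = 8 + (6 + (⅒)*(-7)*13²)*(-137) = 8 + (6 + (⅒)*(-7)*169)*(-137) = 8 + (6 - 1183/10)*(-137) = 8 - 1123/10*(-137) = 8 + 153851/10 = 153931/10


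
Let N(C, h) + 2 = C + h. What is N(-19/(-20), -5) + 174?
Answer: 3359/20 ≈ 167.95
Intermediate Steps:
N(C, h) = -2 + C + h (N(C, h) = -2 + (C + h) = -2 + C + h)
N(-19/(-20), -5) + 174 = (-2 - 19/(-20) - 5) + 174 = (-2 - 19*(-1/20) - 5) + 174 = (-2 + 19/20 - 5) + 174 = -121/20 + 174 = 3359/20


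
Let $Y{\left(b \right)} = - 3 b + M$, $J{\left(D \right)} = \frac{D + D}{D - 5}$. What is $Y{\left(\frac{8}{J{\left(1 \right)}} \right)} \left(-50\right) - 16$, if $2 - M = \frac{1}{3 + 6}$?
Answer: $- \frac{22594}{9} \approx -2510.4$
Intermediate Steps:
$M = \frac{17}{9}$ ($M = 2 - \frac{1}{3 + 6} = 2 - \frac{1}{9} = \frac{17}{9} \approx 1.8889$)
$J{\left(D \right)} = \frac{2 D}{-5 + D}$
$Y{\left(b \right)} = \frac{17}{9} - 3 b$ ($Y{\left(b \right)} = - 3 b + \frac{17}{9} = \frac{17}{9} - 3 b$)
$Y{\left(\frac{8}{J{\left(1 \right)}} \right)} \left(-50\right) - 16 = \left(\frac{17}{9} - 3 \frac{8}{2 \cdot 1 \frac{1}{-5 + 1}}\right) \left(-50\right) - 16 = \left(\frac{17}{9} - 3 \frac{8}{2 \cdot 1 \frac{1}{-4}}\right) \left(-50\right) - 16 = \left(\frac{17}{9} - 3 \frac{8}{2 \cdot 1 \left(- \frac{1}{4}\right)}\right) \left(-50\right) - 16 = \left(\frac{17}{9} - 3 \frac{8}{- \frac{1}{2}}\right) \left(-50\right) - 16 = \left(\frac{17}{9} - 3 \cdot 8 \left(-2\right)\right) \left(-50\right) - 16 = \left(\frac{17}{9} - -48\right) \left(-50\right) - 16 = \left(\frac{17}{9} + 48\right) \left(-50\right) - 16 = \frac{449}{9} \left(-50\right) - 16 = - \frac{22450}{9} - 16 = - \frac{22594}{9}$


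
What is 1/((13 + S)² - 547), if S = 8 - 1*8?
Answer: -1/378 ≈ -0.0026455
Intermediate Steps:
S = 0 (S = 8 - 8 = 0)
1/((13 + S)² - 547) = 1/((13 + 0)² - 547) = 1/(13² - 547) = 1/(169 - 547) = 1/(-378) = -1/378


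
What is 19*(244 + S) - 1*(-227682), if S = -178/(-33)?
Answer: 7669876/33 ≈ 2.3242e+5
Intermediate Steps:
S = 178/33 (S = -178*(-1/33) = 178/33 ≈ 5.3939)
19*(244 + S) - 1*(-227682) = 19*(244 + 178/33) - 1*(-227682) = 19*(8230/33) + 227682 = 156370/33 + 227682 = 7669876/33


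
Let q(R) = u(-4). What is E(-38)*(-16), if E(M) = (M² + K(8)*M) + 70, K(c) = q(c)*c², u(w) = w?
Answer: -179872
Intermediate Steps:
q(R) = -4
K(c) = -4*c²
E(M) = 70 + M² - 256*M (E(M) = (M² + (-4*8²)*M) + 70 = (M² + (-4*64)*M) + 70 = (M² - 256*M) + 70 = 70 + M² - 256*M)
E(-38)*(-16) = (70 + (-38)² - 256*(-38))*(-16) = (70 + 1444 + 9728)*(-16) = 11242*(-16) = -179872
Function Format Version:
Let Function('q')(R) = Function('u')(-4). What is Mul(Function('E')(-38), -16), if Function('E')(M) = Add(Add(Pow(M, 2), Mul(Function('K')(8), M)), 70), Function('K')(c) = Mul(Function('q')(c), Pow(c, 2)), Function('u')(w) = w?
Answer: -179872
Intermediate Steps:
Function('q')(R) = -4
Function('K')(c) = Mul(-4, Pow(c, 2))
Function('E')(M) = Add(70, Pow(M, 2), Mul(-256, M)) (Function('E')(M) = Add(Add(Pow(M, 2), Mul(Mul(-4, Pow(8, 2)), M)), 70) = Add(Add(Pow(M, 2), Mul(Mul(-4, 64), M)), 70) = Add(Add(Pow(M, 2), Mul(-256, M)), 70) = Add(70, Pow(M, 2), Mul(-256, M)))
Mul(Function('E')(-38), -16) = Mul(Add(70, Pow(-38, 2), Mul(-256, -38)), -16) = Mul(Add(70, 1444, 9728), -16) = Mul(11242, -16) = -179872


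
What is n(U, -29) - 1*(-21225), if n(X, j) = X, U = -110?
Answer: 21115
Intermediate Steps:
n(U, -29) - 1*(-21225) = -110 - 1*(-21225) = -110 + 21225 = 21115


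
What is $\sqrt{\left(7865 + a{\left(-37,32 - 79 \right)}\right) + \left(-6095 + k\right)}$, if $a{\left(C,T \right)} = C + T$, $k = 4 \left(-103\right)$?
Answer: $7 \sqrt{26} \approx 35.693$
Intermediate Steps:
$k = -412$
$\sqrt{\left(7865 + a{\left(-37,32 - 79 \right)}\right) + \left(-6095 + k\right)} = \sqrt{\left(7865 + \left(-37 + \left(32 - 79\right)\right)\right) - 6507} = \sqrt{\left(7865 - 84\right) - 6507} = \sqrt{7781 - 6507} = \sqrt{1274} = 7 \sqrt{26}$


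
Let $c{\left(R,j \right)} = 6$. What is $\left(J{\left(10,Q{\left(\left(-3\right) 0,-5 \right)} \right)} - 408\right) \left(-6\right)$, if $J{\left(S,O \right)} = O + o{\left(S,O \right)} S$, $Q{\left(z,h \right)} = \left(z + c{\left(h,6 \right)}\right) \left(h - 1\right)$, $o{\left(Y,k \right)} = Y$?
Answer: $2064$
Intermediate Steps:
$Q{\left(z,h \right)} = \left(-1 + h\right) \left(6 + z\right)$ ($Q{\left(z,h \right)} = \left(z + 6\right) \left(h - 1\right) = \left(6 + z\right) \left(-1 + h\right) = \left(-1 + h\right) \left(6 + z\right)$)
$J{\left(S,O \right)} = O + S^{2}$ ($J{\left(S,O \right)} = O + S S = O + S^{2}$)
$\left(J{\left(10,Q{\left(\left(-3\right) 0,-5 \right)} \right)} - 408\right) \left(-6\right) = \left(\left(\left(-6 - \left(-3\right) 0 + 6 \left(-5\right) - 5 \left(\left(-3\right) 0\right)\right) + 10^{2}\right) - 408\right) \left(-6\right) = \left(\left(\left(-6 - 0 - 30 - 0\right) + 100\right) - 408\right) \left(-6\right) = \left(\left(\left(-6 + 0 - 30 + 0\right) + 100\right) - 408\right) \left(-6\right) = \left(\left(-36 + 100\right) - 408\right) \left(-6\right) = \left(64 - 408\right) \left(-6\right) = \left(-344\right) \left(-6\right) = 2064$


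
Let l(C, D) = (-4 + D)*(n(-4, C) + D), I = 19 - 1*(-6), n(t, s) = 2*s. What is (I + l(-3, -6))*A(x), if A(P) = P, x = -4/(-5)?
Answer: 116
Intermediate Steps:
x = ⅘ (x = -4*(-⅕) = ⅘ ≈ 0.80000)
I = 25 (I = 19 + 6 = 25)
l(C, D) = (-4 + D)*(D + 2*C) (l(C, D) = (-4 + D)*(2*C + D) = (-4 + D)*(D + 2*C))
(I + l(-3, -6))*A(x) = (25 + ((-6)² - 8*(-3) - 4*(-6) + 2*(-3)*(-6)))*(⅘) = (25 + (36 + 24 + 24 + 36))*(⅘) = (25 + 120)*(⅘) = 145*(⅘) = 116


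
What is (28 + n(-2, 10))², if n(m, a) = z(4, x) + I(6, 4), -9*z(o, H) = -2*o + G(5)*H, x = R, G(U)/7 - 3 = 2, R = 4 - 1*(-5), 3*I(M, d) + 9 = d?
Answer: 4900/81 ≈ 60.494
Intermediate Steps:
I(M, d) = -3 + d/3
R = 9 (R = 4 + 5 = 9)
G(U) = 35 (G(U) = 21 + 7*2 = 21 + 14 = 35)
x = 9
z(o, H) = -35*H/9 + 2*o/9 (z(o, H) = -(-2*o + 35*H)/9 = -35*H/9 + 2*o/9)
n(m, a) = -322/9 (n(m, a) = (-35/9*9 + (2/9)*4) + (-3 + (⅓)*4) = (-35 + 8/9) + (-3 + 4/3) = -307/9 - 5/3 = -322/9)
(28 + n(-2, 10))² = (28 - 322/9)² = (-70/9)² = 4900/81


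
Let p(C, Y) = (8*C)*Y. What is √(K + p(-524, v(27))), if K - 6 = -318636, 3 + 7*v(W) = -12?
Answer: I*√15172710/7 ≈ 556.46*I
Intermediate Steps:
v(W) = -15/7 (v(W) = -3/7 + (⅐)*(-12) = -3/7 - 12/7 = -15/7)
K = -318630 (K = 6 - 318636 = -318630)
p(C, Y) = 8*C*Y
√(K + p(-524, v(27))) = √(-318630 + 8*(-524)*(-15/7)) = √(-318630 + 62880/7) = √(-2167530/7) = I*√15172710/7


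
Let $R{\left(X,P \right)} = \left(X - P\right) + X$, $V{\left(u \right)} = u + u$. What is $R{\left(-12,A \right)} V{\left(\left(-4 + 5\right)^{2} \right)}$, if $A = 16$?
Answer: $-80$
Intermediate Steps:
$V{\left(u \right)} = 2 u$
$R{\left(X,P \right)} = - P + 2 X$
$R{\left(-12,A \right)} V{\left(\left(-4 + 5\right)^{2} \right)} = \left(\left(-1\right) 16 + 2 \left(-12\right)\right) 2 \left(-4 + 5\right)^{2} = \left(-16 - 24\right) 2 \cdot 1^{2} = - 40 \cdot 2 \cdot 1 = \left(-40\right) 2 = -80$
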